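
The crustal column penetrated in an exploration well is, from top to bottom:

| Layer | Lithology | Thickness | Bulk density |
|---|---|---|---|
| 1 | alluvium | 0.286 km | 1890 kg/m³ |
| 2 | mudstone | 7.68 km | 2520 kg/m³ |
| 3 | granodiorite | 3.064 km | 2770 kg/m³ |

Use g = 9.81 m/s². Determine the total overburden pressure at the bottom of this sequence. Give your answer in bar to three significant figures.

2780 bar

alluvium: 1890 kg/m³ × 9.81 m/s² × 286 m = 5.303×10^6 Pa = 53.03 bar
mudstone: 2520 kg/m³ × 9.81 m/s² × 7680 m = 1.899×10^8 Pa = 1899 bar
granodiorite: 2770 kg/m³ × 9.81 m/s² × 3064 m = 8.326×10^7 Pa = 832.6 bar
Total = 53.03 + 1899 + 832.6 = 2784.2 bar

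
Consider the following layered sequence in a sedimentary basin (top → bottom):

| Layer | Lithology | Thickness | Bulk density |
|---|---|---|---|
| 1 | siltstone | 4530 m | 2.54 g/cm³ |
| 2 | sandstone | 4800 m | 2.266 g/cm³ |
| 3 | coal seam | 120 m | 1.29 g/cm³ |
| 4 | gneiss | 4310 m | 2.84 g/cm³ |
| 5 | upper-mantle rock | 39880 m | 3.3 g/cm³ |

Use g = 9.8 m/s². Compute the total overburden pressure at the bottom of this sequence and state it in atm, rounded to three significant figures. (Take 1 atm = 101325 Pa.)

16100 atm

siltstone: 2540 kg/m³ × 9.8 m/s² × 4530 m = 1.128×10^8 Pa = 1113 atm
sandstone: 2266 kg/m³ × 9.8 m/s² × 4800 m = 1.066×10^8 Pa = 1052 atm
coal seam: 1290 kg/m³ × 9.8 m/s² × 120 m = 1.517×10^6 Pa = 14.97 atm
gneiss: 2840 kg/m³ × 9.8 m/s² × 4310 m = 1.200×10^8 Pa = 1184 atm
upper-mantle rock: 3300 kg/m³ × 9.8 m/s² × 39880 m = 1.290×10^9 Pa = 12729 atm
Total = 1113 + 1052 + 14.97 + 1184 + 12729 = 16092 atm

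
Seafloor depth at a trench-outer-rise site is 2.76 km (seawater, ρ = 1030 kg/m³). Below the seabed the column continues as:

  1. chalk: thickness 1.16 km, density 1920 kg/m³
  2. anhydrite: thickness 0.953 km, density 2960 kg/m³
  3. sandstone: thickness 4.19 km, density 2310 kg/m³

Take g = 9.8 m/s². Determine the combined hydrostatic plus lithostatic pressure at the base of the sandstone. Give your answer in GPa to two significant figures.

0.17 GPa

seawater: 1030 kg/m³ × 9.8 m/s² × 2760 m = 2.786×10^7 Pa = 0.02786 GPa
chalk: 1920 kg/m³ × 9.8 m/s² × 1160 m = 2.183×10^7 Pa = 0.02183 GPa
anhydrite: 2960 kg/m³ × 9.8 m/s² × 953 m = 2.764×10^7 Pa = 0.02764 GPa
sandstone: 2310 kg/m³ × 9.8 m/s² × 4190 m = 9.485×10^7 Pa = 0.09485 GPa
Total = 0.02786 + 0.02183 + 0.02764 + 0.09485 = 0.17218 GPa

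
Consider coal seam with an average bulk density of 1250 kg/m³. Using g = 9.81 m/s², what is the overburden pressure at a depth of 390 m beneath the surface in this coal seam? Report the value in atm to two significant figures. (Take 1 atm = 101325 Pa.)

coal seam: 1250 kg/m³ × 9.81 m/s² × 390 m = 4.782×10^6 Pa = 47.20 atm

47 atm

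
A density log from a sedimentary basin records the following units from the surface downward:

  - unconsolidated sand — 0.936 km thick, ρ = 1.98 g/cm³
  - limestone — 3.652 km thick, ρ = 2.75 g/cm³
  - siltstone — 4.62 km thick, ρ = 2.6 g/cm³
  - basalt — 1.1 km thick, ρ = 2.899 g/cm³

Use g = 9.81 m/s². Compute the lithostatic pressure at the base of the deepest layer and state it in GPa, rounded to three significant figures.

0.266 GPa

unconsolidated sand: 1980 kg/m³ × 9.81 m/s² × 936 m = 1.818×10^7 Pa = 0.01818 GPa
limestone: 2750 kg/m³ × 9.81 m/s² × 3652 m = 9.852×10^7 Pa = 0.09852 GPa
siltstone: 2600 kg/m³ × 9.81 m/s² × 4620 m = 1.178×10^8 Pa = 0.1178 GPa
basalt: 2899 kg/m³ × 9.81 m/s² × 1100 m = 3.128×10^7 Pa = 0.03128 GPa
Total = 0.01818 + 0.09852 + 0.1178 + 0.03128 = 0.26582 GPa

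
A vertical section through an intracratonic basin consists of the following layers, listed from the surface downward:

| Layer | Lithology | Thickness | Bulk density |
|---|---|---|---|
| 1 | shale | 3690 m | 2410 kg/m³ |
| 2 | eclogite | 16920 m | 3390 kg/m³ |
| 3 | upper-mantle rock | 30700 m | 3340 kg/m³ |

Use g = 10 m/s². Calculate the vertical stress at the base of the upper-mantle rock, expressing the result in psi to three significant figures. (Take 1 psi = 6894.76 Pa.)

245000 psi

shale: 2410 kg/m³ × 10 m/s² × 3690 m = 8.893×10^7 Pa = 12898 psi
eclogite: 3390 kg/m³ × 10 m/s² × 16920 m = 5.736×10^8 Pa = 83192 psi
upper-mantle rock: 3340 kg/m³ × 10 m/s² × 30700 m = 1.025×10^9 Pa = 1.487×10^5 psi
Total = 12898 + 83192 + 1.487×10^5 = 2.4481×10^5 psi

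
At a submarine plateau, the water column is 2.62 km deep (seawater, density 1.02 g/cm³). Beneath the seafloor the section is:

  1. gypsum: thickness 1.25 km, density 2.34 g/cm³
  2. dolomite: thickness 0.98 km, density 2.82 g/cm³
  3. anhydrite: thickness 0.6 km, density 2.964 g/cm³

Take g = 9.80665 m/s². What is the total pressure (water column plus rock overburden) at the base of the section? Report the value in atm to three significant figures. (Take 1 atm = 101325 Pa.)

981 atm

seawater: 1020 kg/m³ × 9.80665 m/s² × 2620 m = 2.621×10^7 Pa = 258.6 atm
gypsum: 2340 kg/m³ × 9.80665 m/s² × 1250 m = 2.868×10^7 Pa = 283.1 atm
dolomite: 2820 kg/m³ × 9.80665 m/s² × 980 m = 2.710×10^7 Pa = 267.5 atm
anhydrite: 2964 kg/m³ × 9.80665 m/s² × 600 m = 1.744×10^7 Pa = 172.1 atm
Total = 258.6 + 283.1 + 267.5 + 172.1 = 981.33 atm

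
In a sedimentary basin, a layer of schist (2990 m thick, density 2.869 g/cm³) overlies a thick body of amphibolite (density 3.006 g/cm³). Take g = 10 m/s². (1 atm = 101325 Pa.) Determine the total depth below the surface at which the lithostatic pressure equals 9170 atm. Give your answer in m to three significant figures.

31000 m

Pressure at base of upper layers: 2869×10×2990 = 8.578×10^7 Pa = 846.6 atm
Remaining pressure to be supplied by amphibolite: 9.292×10^8 − 8.578×10^7 = 8.434×10^8 Pa
Additional depth in amphibolite = 8.434×10^8 Pa / (3006 kg/m³ × 10 m/s²) = 28056 m
Total depth = 2990 m + 28056 m = 31046 m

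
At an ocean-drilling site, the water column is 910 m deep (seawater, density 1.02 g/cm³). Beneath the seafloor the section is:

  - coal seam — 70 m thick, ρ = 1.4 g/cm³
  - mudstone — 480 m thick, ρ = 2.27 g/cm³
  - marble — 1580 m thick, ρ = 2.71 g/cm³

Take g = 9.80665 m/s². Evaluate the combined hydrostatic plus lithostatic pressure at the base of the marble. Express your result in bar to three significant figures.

seawater: 1020 kg/m³ × 9.80665 m/s² × 910 m = 9.103×10^6 Pa = 91.03 bar
coal seam: 1400 kg/m³ × 9.80665 m/s² × 70 m = 9.611×10^5 Pa = 9.611 bar
mudstone: 2270 kg/m³ × 9.80665 m/s² × 480 m = 1.069×10^7 Pa = 106.9 bar
marble: 2710 kg/m³ × 9.80665 m/s² × 1580 m = 4.199×10^7 Pa = 419.9 bar
Total = 91.03 + 9.611 + 106.9 + 419.9 = 627.39 bar

627 bar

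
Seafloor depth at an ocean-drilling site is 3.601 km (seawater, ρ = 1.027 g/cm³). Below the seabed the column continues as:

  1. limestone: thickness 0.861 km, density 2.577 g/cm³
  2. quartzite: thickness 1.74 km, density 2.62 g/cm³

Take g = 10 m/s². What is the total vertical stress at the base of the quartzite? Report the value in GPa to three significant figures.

0.105 GPa

seawater: 1027 kg/m³ × 10 m/s² × 3601 m = 3.698×10^7 Pa = 0.03698 GPa
limestone: 2577 kg/m³ × 10 m/s² × 861 m = 2.219×10^7 Pa = 0.02219 GPa
quartzite: 2620 kg/m³ × 10 m/s² × 1740 m = 4.559×10^7 Pa = 0.04559 GPa
Total = 0.03698 + 0.02219 + 0.04559 = 0.10476 GPa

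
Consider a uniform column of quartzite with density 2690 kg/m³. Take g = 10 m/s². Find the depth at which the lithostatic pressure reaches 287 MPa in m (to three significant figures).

10700 m

h = P/(ρg) = 287 MPa / (2690 kg/m³ × 10 m/s²) = 2.870×10^8 Pa / 26900 Pa/m = 10669 m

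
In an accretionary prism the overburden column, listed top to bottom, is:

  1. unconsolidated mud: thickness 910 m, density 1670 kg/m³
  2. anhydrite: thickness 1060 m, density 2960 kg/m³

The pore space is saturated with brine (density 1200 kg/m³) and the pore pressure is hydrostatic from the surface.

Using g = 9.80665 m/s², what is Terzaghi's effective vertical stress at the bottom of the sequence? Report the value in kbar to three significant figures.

Overburden (lithostatic) stress σ_v:
unconsolidated mud: 1670 kg/m³ × 9.80665 m/s² × 910 m = 1.490×10^7 Pa = 14.90 MPa
anhydrite: 2960 kg/m³ × 9.80665 m/s² × 1060 m = 3.077×10^7 Pa = 30.77 MPa
Total = 14.90 + 30.77 = 45.673 MPa
Pore pressure P_p = 1200 kg/m³ × 9.80665 m/s² × 1970 m = 2.318×10^7 Pa = 23.18 MPa
Effective stress σ' = σ_v − P_p = 45.67 − 23.18 = 22.490 MPa = 0.22490 kbar

0.225 kbar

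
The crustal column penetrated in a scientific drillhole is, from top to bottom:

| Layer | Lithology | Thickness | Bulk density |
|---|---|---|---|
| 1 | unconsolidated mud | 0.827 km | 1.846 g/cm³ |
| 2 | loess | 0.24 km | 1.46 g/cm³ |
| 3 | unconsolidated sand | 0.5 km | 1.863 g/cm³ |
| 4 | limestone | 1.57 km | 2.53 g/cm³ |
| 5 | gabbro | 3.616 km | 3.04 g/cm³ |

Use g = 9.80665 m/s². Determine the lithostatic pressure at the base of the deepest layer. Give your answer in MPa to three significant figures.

174 MPa

unconsolidated mud: 1846 kg/m³ × 9.80665 m/s² × 827 m = 1.497×10^7 Pa = 14.97 MPa
loess: 1460 kg/m³ × 9.80665 m/s² × 240 m = 3.436×10^6 Pa = 3.436 MPa
unconsolidated sand: 1863 kg/m³ × 9.80665 m/s² × 500 m = 9.135×10^6 Pa = 9.135 MPa
limestone: 2530 kg/m³ × 9.80665 m/s² × 1570 m = 3.895×10^7 Pa = 38.95 MPa
gabbro: 3040 kg/m³ × 9.80665 m/s² × 3616 m = 1.078×10^8 Pa = 107.8 MPa
Total = 14.97 + 3.436 + 9.135 + 38.95 + 107.8 = 174.30 MPa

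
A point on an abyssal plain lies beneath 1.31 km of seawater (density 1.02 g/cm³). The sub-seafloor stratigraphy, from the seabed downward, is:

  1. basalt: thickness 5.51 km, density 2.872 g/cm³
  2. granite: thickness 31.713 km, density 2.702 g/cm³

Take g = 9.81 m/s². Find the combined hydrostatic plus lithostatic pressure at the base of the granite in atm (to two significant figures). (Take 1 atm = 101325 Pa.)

seawater: 1020 kg/m³ × 9.81 m/s² × 1310 m = 1.311×10^7 Pa = 129.4 atm
basalt: 2872 kg/m³ × 9.81 m/s² × 5510 m = 1.552×10^8 Pa = 1532 atm
granite: 2702 kg/m³ × 9.81 m/s² × 31713 m = 8.406×10^8 Pa = 8296 atm
Total = 129.4 + 1532 + 8296 = 9957.6 atm

10000 atm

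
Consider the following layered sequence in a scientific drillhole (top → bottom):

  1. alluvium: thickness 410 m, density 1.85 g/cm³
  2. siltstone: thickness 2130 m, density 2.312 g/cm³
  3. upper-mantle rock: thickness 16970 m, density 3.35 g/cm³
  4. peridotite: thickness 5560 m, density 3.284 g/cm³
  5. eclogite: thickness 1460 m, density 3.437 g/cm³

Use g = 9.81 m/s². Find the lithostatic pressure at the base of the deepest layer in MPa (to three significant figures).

alluvium: 1850 kg/m³ × 9.81 m/s² × 410 m = 7.441×10^6 Pa = 7.441 MPa
siltstone: 2312 kg/m³ × 9.81 m/s² × 2130 m = 4.831×10^7 Pa = 48.31 MPa
upper-mantle rock: 3350 kg/m³ × 9.81 m/s² × 16970 m = 5.577×10^8 Pa = 557.7 MPa
peridotite: 3284 kg/m³ × 9.81 m/s² × 5560 m = 1.791×10^8 Pa = 179.1 MPa
eclogite: 3437 kg/m³ × 9.81 m/s² × 1460 m = 4.923×10^7 Pa = 49.23 MPa
Total = 7.441 + 48.31 + 557.7 + 179.1 + 49.23 = 841.79 MPa

842 MPa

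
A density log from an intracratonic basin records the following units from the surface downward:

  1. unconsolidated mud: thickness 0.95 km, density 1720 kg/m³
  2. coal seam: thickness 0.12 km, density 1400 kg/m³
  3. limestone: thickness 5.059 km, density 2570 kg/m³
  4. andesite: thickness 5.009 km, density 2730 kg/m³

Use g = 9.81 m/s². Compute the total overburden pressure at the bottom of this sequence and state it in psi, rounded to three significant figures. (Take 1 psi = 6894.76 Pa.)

unconsolidated mud: 1720 kg/m³ × 9.81 m/s² × 950 m = 1.603×10^7 Pa = 2325 psi
coal seam: 1400 kg/m³ × 9.81 m/s² × 120 m = 1.648×10^6 Pa = 239.0 psi
limestone: 2570 kg/m³ × 9.81 m/s² × 5059 m = 1.275×10^8 Pa = 18499 psi
andesite: 2730 kg/m³ × 9.81 m/s² × 5009 m = 1.341×10^8 Pa = 19456 psi
Total = 2325 + 239.0 + 18499 + 19456 = 40519 psi

40500 psi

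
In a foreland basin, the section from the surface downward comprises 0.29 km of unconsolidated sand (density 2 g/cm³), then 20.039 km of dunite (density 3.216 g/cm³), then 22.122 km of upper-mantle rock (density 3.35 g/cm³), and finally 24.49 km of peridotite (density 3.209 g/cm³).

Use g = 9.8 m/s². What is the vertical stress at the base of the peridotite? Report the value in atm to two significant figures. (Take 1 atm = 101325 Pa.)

unconsolidated sand: 2000 kg/m³ × 9.8 m/s² × 290 m = 5.684×10^6 Pa = 56.10 atm
dunite: 3216 kg/m³ × 9.8 m/s² × 20039 m = 6.316×10^8 Pa = 6233 atm
upper-mantle rock: 3350 kg/m³ × 9.8 m/s² × 22122 m = 7.263×10^8 Pa = 7168 atm
peridotite: 3209 kg/m³ × 9.8 m/s² × 24490 m = 7.702×10^8 Pa = 7601 atm
Total = 56.10 + 6233 + 7168 + 7601 = 21058 atm

21000 atm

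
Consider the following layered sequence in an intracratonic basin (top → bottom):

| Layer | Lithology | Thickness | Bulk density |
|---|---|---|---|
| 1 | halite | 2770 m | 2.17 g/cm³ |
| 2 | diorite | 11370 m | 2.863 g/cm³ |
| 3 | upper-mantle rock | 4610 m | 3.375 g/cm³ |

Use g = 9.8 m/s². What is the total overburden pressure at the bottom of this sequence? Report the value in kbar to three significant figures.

halite: 2170 kg/m³ × 9.8 m/s² × 2770 m = 5.891×10^7 Pa = 0.5891 kbar
diorite: 2863 kg/m³ × 9.8 m/s² × 11370 m = 3.190×10^8 Pa = 3.190 kbar
upper-mantle rock: 3375 kg/m³ × 9.8 m/s² × 4610 m = 1.525×10^8 Pa = 1.525 kbar
Total = 0.5891 + 3.190 + 1.525 = 5.3040 kbar

5.30 kbar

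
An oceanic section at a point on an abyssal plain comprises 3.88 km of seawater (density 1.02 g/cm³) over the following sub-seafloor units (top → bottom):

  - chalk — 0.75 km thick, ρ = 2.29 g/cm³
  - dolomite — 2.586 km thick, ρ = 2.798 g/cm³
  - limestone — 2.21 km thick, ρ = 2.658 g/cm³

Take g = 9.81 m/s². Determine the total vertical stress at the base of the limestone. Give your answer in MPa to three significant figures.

184 MPa

seawater: 1020 kg/m³ × 9.81 m/s² × 3880 m = 3.882×10^7 Pa = 38.82 MPa
chalk: 2290 kg/m³ × 9.81 m/s² × 750 m = 1.685×10^7 Pa = 16.85 MPa
dolomite: 2798 kg/m³ × 9.81 m/s² × 2586 m = 7.098×10^7 Pa = 70.98 MPa
limestone: 2658 kg/m³ × 9.81 m/s² × 2210 m = 5.763×10^7 Pa = 57.63 MPa
Total = 38.82 + 16.85 + 70.98 + 57.63 = 184.28 MPa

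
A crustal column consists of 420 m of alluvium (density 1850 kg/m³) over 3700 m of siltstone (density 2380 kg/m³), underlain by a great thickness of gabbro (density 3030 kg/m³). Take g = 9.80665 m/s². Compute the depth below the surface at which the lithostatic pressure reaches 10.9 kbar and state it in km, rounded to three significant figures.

37.6 km

Pressure at base of upper layers: 1850×9.80665×420 + 2380×9.80665×3700 = 9.398×10^7 Pa = 0.9398 kbar
Remaining pressure to be supplied by gabbro: 1.090×10^9 − 9.398×10^7 = 9.960×10^8 Pa
Additional depth in gabbro = 9.960×10^8 Pa / (3030 kg/m³ × 9.80665 m/s²) = 33520 m
Total depth = 4120 m + 33520 m = 37640 m
= 37.640 km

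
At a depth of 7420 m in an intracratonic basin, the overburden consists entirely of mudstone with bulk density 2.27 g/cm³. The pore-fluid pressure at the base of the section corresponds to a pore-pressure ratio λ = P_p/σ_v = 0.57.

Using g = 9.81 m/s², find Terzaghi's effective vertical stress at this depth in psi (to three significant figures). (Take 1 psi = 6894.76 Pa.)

10300 psi

Overburden (lithostatic) stress σ_v:
mudstone: 2270 kg/m³ × 9.81 m/s² × 7420 m = 1.652×10^8 Pa = 165.2 MPa
Pore pressure P_p = λ·σ_v = 0.57 × 165.2 MPa = 94.18 MPa
Effective stress σ' = σ_v − P_p = 165.2 − 94.18 = 71.051 MPa = 10305 psi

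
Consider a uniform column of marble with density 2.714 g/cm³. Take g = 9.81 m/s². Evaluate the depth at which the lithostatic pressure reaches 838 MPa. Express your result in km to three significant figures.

h = P/(ρg) = 838 MPa / (2714 kg/m³ × 9.81 m/s²) = 8.380×10^8 Pa / 26624 Pa/m = 31475 m
= 31.475 km

31.5 km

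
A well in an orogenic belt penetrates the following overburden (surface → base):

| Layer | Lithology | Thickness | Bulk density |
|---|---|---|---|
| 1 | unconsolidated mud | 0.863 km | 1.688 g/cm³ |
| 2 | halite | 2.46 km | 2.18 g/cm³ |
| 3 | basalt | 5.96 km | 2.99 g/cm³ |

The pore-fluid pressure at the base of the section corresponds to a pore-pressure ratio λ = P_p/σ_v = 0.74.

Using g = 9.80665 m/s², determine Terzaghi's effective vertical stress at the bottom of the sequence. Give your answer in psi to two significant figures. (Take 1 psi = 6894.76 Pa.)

Overburden (lithostatic) stress σ_v:
unconsolidated mud: 1688 kg/m³ × 9.80665 m/s² × 863 m = 1.429×10^7 Pa = 14.29 MPa
halite: 2180 kg/m³ × 9.80665 m/s² × 2460 m = 5.259×10^7 Pa = 52.59 MPa
basalt: 2990 kg/m³ × 9.80665 m/s² × 5960 m = 1.748×10^8 Pa = 174.8 MPa
Total = 14.29 + 52.59 + 174.8 = 241.64 MPa
Pore pressure P_p = λ·σ_v = 0.74 × 241.6 MPa = 178.8 MPa
Effective stress σ' = σ_v − P_p = 241.6 − 178.8 = 62.825 MPa = 9112.0 psi

9100 psi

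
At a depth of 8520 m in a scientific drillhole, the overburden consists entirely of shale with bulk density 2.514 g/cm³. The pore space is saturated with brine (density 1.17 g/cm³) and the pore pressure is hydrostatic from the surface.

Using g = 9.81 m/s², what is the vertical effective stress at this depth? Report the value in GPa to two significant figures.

0.11 GPa

Overburden (lithostatic) stress σ_v:
shale: 2514 kg/m³ × 9.81 m/s² × 8520 m = 2.101×10^8 Pa = 210.1 MPa
Pore pressure P_p = 1170 kg/m³ × 9.81 m/s² × 8520 m = 9.779×10^7 Pa = 97.79 MPa
Effective stress σ' = σ_v − P_p = 210.1 − 97.79 = 112.33 MPa = 0.11233 GPa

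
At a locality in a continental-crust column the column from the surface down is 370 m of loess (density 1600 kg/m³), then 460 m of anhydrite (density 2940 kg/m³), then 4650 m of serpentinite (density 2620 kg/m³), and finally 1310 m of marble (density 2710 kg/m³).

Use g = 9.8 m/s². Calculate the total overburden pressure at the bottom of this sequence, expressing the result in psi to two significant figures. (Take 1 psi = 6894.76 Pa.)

25000 psi

loess: 1600 kg/m³ × 9.8 m/s² × 370 m = 5.802×10^6 Pa = 841.5 psi
anhydrite: 2940 kg/m³ × 9.8 m/s² × 460 m = 1.325×10^7 Pa = 1922 psi
serpentinite: 2620 kg/m³ × 9.8 m/s² × 4650 m = 1.194×10^8 Pa = 17317 psi
marble: 2710 kg/m³ × 9.8 m/s² × 1310 m = 3.479×10^7 Pa = 5046 psi
Total = 841.5 + 1922 + 17317 + 5046 = 25126 psi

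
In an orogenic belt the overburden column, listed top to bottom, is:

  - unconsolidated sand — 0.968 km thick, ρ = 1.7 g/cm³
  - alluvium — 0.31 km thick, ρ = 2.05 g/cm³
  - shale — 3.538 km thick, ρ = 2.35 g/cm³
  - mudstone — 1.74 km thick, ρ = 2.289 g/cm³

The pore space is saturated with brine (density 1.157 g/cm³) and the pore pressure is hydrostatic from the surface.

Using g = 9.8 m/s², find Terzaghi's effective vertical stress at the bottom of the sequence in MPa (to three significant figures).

68.5 MPa

Overburden (lithostatic) stress σ_v:
unconsolidated sand: 1700 kg/m³ × 9.8 m/s² × 968 m = 1.613×10^7 Pa = 16.13 MPa
alluvium: 2050 kg/m³ × 9.8 m/s² × 310 m = 6.228×10^6 Pa = 6.228 MPa
shale: 2350 kg/m³ × 9.8 m/s² × 3538 m = 8.148×10^7 Pa = 81.48 MPa
mudstone: 2289 kg/m³ × 9.8 m/s² × 1740 m = 3.903×10^7 Pa = 39.03 MPa
Total = 16.13 + 6.228 + 81.48 + 39.03 = 142.87 MPa
Pore pressure P_p = 1157 kg/m³ × 9.8 m/s² × 6556 m = 7.434×10^7 Pa = 74.34 MPa
Effective stress σ' = σ_v − P_p = 142.9 − 74.34 = 68.531 MPa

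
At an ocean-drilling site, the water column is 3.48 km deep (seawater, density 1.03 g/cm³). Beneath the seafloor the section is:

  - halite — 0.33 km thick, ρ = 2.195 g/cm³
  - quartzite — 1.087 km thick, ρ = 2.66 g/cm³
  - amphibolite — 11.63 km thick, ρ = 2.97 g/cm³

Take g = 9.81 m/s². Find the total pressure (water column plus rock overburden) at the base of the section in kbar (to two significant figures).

seawater: 1030 kg/m³ × 9.81 m/s² × 3480 m = 3.516×10^7 Pa = 0.3516 kbar
halite: 2195 kg/m³ × 9.81 m/s² × 330 m = 7.106×10^6 Pa = 0.07106 kbar
quartzite: 2660 kg/m³ × 9.81 m/s² × 1087 m = 2.836×10^7 Pa = 0.2836 kbar
amphibolite: 2970 kg/m³ × 9.81 m/s² × 11630 m = 3.388×10^8 Pa = 3.388 kbar
Total = 0.3516 + 0.07106 + 0.2836 + 3.388 = 4.0948 kbar

4.1 kbar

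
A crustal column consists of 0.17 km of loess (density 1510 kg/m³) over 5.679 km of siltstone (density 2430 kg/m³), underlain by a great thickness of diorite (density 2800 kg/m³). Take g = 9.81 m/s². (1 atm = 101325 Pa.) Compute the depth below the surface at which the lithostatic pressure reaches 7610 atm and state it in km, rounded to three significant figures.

28.9 km

Pressure at base of upper layers: 1510×9.81×170 + 2430×9.81×5679 = 1.379×10^8 Pa = 1361 atm
Remaining pressure to be supplied by diorite: 7.711×10^8 − 1.379×10^8 = 6.332×10^8 Pa
Additional depth in diorite = 6.332×10^8 Pa / (2800 kg/m³ × 9.81 m/s²) = 23052 m
Total depth = 5849 m + 23052 m = 28901 m
= 28.901 km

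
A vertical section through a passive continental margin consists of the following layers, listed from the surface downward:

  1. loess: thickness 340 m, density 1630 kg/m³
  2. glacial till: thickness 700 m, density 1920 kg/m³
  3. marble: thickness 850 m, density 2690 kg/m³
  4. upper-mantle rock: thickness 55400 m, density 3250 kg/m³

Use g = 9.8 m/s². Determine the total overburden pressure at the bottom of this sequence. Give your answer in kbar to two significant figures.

loess: 1630 kg/m³ × 9.8 m/s² × 340 m = 5.431×10^6 Pa = 0.05431 kbar
glacial till: 1920 kg/m³ × 9.8 m/s² × 700 m = 1.317×10^7 Pa = 0.1317 kbar
marble: 2690 kg/m³ × 9.8 m/s² × 850 m = 2.241×10^7 Pa = 0.2241 kbar
upper-mantle rock: 3250 kg/m³ × 9.8 m/s² × 55400 m = 1.764×10^9 Pa = 17.64 kbar
Total = 0.05431 + 0.1317 + 0.2241 + 17.64 = 18.055 kbar

18 kbar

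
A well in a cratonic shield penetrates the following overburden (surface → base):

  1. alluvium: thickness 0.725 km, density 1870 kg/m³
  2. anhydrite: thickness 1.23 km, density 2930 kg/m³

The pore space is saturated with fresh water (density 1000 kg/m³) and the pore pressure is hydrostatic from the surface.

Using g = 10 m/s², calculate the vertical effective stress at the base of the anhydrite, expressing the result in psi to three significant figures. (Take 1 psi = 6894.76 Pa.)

4360 psi

Overburden (lithostatic) stress σ_v:
alluvium: 1870 kg/m³ × 10 m/s² × 725 m = 1.356×10^7 Pa = 13.56 MPa
anhydrite: 2930 kg/m³ × 10 m/s² × 1230 m = 3.604×10^7 Pa = 36.04 MPa
Total = 13.56 + 36.04 = 49.596 MPa
Pore pressure P_p = 1000 kg/m³ × 10 m/s² × 1955 m = 1.955×10^7 Pa = 19.55 MPa
Effective stress σ' = σ_v − P_p = 49.60 − 19.55 = 30.047 MPa = 4357.9 psi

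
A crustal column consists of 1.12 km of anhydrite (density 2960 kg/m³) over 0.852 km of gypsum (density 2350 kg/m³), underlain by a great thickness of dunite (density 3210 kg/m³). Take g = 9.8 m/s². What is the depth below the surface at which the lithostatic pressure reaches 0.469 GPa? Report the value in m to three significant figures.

Pressure at base of upper layers: 2960×9.8×1120 + 2350×9.8×852 = 5.211×10^7 Pa = 0.05211 GPa
Remaining pressure to be supplied by dunite: 4.690×10^8 − 5.211×10^7 = 4.169×10^8 Pa
Additional depth in dunite = 4.169×10^8 Pa / (3210 kg/m³ × 9.8 m/s²) = 13252 m
Total depth = 1972 m + 13252 m = 15224 m

15200 m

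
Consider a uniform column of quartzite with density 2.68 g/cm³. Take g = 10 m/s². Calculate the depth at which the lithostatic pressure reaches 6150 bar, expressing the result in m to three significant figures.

h = P/(ρg) = 6150 bar / (2680 kg/m³ × 10 m/s²) = 6.150×10^8 Pa / 26800 Pa/m = 22948 m

22900 m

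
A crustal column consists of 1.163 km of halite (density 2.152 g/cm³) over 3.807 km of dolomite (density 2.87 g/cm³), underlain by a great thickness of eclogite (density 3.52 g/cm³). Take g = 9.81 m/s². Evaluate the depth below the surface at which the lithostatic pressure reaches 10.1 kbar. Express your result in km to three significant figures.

Pressure at base of upper layers: 2152×9.81×1163 + 2870×9.81×3807 = 1.317×10^8 Pa = 1.317 kbar
Remaining pressure to be supplied by eclogite: 1.010×10^9 − 1.317×10^8 = 8.783×10^8 Pa
Additional depth in eclogite = 8.783×10^8 Pa / (3520 kg/m³ × 9.81 m/s²) = 25434 m
Total depth = 4970 m + 25434 m = 30404 m
= 30.404 km

30.4 km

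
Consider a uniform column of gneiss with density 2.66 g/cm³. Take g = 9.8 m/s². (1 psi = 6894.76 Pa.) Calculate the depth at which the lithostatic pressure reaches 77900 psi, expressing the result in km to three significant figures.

20.6 km

h = P/(ρg) = 77900 psi / (2660 kg/m³ × 9.8 m/s²) = 5.371×10^8 Pa / 26068 Pa/m = 20604 m
= 20.604 km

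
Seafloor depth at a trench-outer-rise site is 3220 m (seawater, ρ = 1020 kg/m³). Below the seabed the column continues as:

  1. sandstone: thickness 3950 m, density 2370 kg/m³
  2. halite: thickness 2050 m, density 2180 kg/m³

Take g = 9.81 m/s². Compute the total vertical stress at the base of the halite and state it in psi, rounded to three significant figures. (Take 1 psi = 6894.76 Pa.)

seawater: 1020 kg/m³ × 9.81 m/s² × 3220 m = 3.222×10^7 Pa = 4673 psi
sandstone: 2370 kg/m³ × 9.81 m/s² × 3950 m = 9.184×10^7 Pa = 13320 psi
halite: 2180 kg/m³ × 9.81 m/s² × 2050 m = 4.384×10^7 Pa = 6359 psi
Total = 4673 + 13320 + 6359 = 24351 psi

24400 psi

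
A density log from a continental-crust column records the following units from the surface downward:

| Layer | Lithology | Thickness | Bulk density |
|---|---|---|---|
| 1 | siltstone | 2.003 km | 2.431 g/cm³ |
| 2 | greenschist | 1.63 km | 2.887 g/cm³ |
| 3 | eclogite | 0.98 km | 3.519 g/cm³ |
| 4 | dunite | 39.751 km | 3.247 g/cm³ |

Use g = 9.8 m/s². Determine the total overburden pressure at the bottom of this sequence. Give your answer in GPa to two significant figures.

siltstone: 2431 kg/m³ × 9.8 m/s² × 2003 m = 4.772×10^7 Pa = 0.04772 GPa
greenschist: 2887 kg/m³ × 9.8 m/s² × 1630 m = 4.612×10^7 Pa = 0.04612 GPa
eclogite: 3519 kg/m³ × 9.8 m/s² × 980 m = 3.380×10^7 Pa = 0.03380 GPa
dunite: 3247 kg/m³ × 9.8 m/s² × 39751 m = 1.265×10^9 Pa = 1.265 GPa
Total = 0.04772 + 0.04612 + 0.03380 + 1.265 = 1.3925 GPa

1.4 GPa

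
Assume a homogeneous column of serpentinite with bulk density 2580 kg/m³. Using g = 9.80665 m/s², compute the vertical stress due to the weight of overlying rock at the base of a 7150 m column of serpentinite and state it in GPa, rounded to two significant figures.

0.18 GPa

serpentinite: 2580 kg/m³ × 9.80665 m/s² × 7150 m = 1.809×10^8 Pa = 0.1809 GPa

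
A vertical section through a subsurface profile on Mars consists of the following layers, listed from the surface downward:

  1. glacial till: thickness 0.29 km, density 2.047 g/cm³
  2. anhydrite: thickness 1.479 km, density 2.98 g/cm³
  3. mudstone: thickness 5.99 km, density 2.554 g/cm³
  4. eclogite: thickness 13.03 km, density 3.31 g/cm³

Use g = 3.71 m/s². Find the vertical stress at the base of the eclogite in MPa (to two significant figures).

240 MPa

glacial till: 2047 kg/m³ × 3.71 m/s² × 290 m = 2.202×10^6 Pa = 2.202 MPa
anhydrite: 2980 kg/m³ × 3.71 m/s² × 1479 m = 1.635×10^7 Pa = 16.35 MPa
mudstone: 2554 kg/m³ × 3.71 m/s² × 5990 m = 5.676×10^7 Pa = 56.76 MPa
eclogite: 3310 kg/m³ × 3.71 m/s² × 13030 m = 1.600×10^8 Pa = 160.0 MPa
Total = 2.202 + 16.35 + 56.76 + 160.0 = 235.32 MPa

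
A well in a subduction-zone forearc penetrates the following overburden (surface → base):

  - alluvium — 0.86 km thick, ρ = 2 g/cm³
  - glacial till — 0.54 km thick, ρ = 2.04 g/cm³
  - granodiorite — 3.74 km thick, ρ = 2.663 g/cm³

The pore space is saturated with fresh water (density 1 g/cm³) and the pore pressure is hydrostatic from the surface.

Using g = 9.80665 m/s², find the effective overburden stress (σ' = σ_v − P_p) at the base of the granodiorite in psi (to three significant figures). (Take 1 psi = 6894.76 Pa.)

Overburden (lithostatic) stress σ_v:
alluvium: 2000 kg/m³ × 9.80665 m/s² × 860 m = 1.687×10^7 Pa = 16.87 MPa
glacial till: 2040 kg/m³ × 9.80665 m/s² × 540 m = 1.080×10^7 Pa = 10.80 MPa
granodiorite: 2663 kg/m³ × 9.80665 m/s² × 3740 m = 9.767×10^7 Pa = 97.67 MPa
Total = 16.87 + 10.80 + 97.67 = 125.34 MPa
Pore pressure P_p = 1000 kg/m³ × 9.80665 m/s² × 5140 m = 5.041×10^7 Pa = 50.41 MPa
Effective stress σ' = σ_v − P_p = 125.3 − 50.41 = 74.935 MPa = 10868 psi

10900 psi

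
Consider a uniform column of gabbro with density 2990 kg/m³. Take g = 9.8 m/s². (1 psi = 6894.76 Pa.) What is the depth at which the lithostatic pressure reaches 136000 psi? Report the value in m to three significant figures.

h = P/(ρg) = 136000 psi / (2990 kg/m³ × 9.8 m/s²) = 9.377×10^8 Pa / 29302 Pa/m = 32001 m

32000 m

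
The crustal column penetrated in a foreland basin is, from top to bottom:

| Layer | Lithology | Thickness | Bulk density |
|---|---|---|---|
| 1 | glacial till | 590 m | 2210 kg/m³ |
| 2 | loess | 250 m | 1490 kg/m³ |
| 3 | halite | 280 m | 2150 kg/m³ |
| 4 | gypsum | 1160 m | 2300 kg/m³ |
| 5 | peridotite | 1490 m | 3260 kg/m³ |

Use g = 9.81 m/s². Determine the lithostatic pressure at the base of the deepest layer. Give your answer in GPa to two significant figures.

0.096 GPa

glacial till: 2210 kg/m³ × 9.81 m/s² × 590 m = 1.279×10^7 Pa = 0.01279 GPa
loess: 1490 kg/m³ × 9.81 m/s² × 250 m = 3.654×10^6 Pa = 3.654×10^-3 GPa
halite: 2150 kg/m³ × 9.81 m/s² × 280 m = 5.906×10^6 Pa = 5.906×10^-3 GPa
gypsum: 2300 kg/m³ × 9.81 m/s² × 1160 m = 2.617×10^7 Pa = 0.02617 GPa
peridotite: 3260 kg/m³ × 9.81 m/s² × 1490 m = 4.765×10^7 Pa = 0.04765 GPa
Total = 0.01279 + 3.654×10^-3 + 5.906×10^-3 + 0.02617 + 0.04765 = 0.096175 GPa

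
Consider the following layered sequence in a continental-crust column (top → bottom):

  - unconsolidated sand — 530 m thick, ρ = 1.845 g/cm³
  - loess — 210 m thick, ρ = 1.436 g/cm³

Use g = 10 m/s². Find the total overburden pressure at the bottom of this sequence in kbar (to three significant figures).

0.128 kbar

unconsolidated sand: 1845 kg/m³ × 10 m/s² × 530 m = 9.778×10^6 Pa = 0.09778 kbar
loess: 1436 kg/m³ × 10 m/s² × 210 m = 3.016×10^6 Pa = 0.03016 kbar
Total = 0.09778 + 0.03016 = 0.12794 kbar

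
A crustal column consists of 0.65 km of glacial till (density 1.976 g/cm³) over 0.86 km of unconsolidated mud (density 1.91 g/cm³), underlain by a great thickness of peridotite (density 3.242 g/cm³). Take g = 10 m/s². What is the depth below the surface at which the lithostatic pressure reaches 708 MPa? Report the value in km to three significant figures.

Pressure at base of upper layers: 1976×10×650 + 1910×10×860 = 2.927×10^7 Pa = 29.27 MPa
Remaining pressure to be supplied by peridotite: 7.080×10^8 − 2.927×10^7 = 6.787×10^8 Pa
Additional depth in peridotite = 6.787×10^8 Pa / (3242 kg/m³ × 10 m/s²) = 20936 m
Total depth = 1510 m + 20936 m = 22446 m
= 22.446 km

22.4 km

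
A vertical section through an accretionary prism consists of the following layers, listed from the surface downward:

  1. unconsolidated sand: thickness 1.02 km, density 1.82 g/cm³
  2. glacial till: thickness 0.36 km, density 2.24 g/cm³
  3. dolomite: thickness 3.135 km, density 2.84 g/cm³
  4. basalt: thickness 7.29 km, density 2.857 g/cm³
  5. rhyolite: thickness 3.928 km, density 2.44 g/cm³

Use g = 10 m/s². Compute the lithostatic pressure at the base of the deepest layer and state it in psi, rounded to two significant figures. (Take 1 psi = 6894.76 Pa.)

unconsolidated sand: 1820 kg/m³ × 10 m/s² × 1020 m = 1.856×10^7 Pa = 2692 psi
glacial till: 2240 kg/m³ × 10 m/s² × 360 m = 8.064×10^6 Pa = 1170 psi
dolomite: 2840 kg/m³ × 10 m/s² × 3135 m = 8.903×10^7 Pa = 12913 psi
basalt: 2857 kg/m³ × 10 m/s² × 7290 m = 2.083×10^8 Pa = 30208 psi
rhyolite: 2440 kg/m³ × 10 m/s² × 3928 m = 9.584×10^7 Pa = 13901 psi
Total = 2692 + 1170 + 12913 + 30208 + 13901 = 60884 psi

61000 psi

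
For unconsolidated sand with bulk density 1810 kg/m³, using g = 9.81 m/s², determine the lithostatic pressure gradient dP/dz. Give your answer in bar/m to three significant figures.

dP/dz = ρg = 1810 kg/m³ × 9.81 m/s² = 17756 Pa/m
= 17756 Pa/m × (1 bar/m / 1.0000×10^5 Pa/m) = 0.17756 bar/m

0.178 bar/m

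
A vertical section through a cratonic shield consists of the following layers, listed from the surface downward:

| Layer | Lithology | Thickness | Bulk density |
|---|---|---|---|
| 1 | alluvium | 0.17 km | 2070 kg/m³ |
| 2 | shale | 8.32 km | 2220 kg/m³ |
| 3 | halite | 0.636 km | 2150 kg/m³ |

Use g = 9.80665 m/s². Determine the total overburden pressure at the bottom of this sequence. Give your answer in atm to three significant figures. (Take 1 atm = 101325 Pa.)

alluvium: 2070 kg/m³ × 9.80665 m/s² × 170 m = 3.451×10^6 Pa = 34.06 atm
shale: 2220 kg/m³ × 9.80665 m/s² × 8320 m = 1.811×10^8 Pa = 1788 atm
halite: 2150 kg/m³ × 9.80665 m/s² × 636 m = 1.341×10^7 Pa = 132.3 atm
Total = 34.06 + 1788 + 132.3 = 1954.0 atm

1950 atm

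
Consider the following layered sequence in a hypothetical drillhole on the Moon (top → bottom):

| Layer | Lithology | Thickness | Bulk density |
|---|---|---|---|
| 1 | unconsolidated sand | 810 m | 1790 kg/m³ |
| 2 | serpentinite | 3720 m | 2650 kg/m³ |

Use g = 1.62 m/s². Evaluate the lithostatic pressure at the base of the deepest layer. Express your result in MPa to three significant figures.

18.3 MPa

unconsolidated sand: 1790 kg/m³ × 1.62 m/s² × 810 m = 2.349×10^6 Pa = 2.349 MPa
serpentinite: 2650 kg/m³ × 1.62 m/s² × 3720 m = 1.597×10^7 Pa = 15.97 MPa
Total = 2.349 + 15.97 = 18.319 MPa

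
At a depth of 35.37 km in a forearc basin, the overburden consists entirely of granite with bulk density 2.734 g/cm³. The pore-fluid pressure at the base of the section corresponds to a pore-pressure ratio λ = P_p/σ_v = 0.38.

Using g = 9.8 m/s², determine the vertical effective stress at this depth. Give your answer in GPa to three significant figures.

0.588 GPa

Overburden (lithostatic) stress σ_v:
granite: 2734 kg/m³ × 9.8 m/s² × 35370 m = 9.477×10^8 Pa = 947.7 MPa
Pore pressure P_p = λ·σ_v = 0.38 × 947.7 MPa = 360.1 MPa
Effective stress σ' = σ_v − P_p = 947.7 − 360.1 = 587.56 MPa = 0.58756 GPa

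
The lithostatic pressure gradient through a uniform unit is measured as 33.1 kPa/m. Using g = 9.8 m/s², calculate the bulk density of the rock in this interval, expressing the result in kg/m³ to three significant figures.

ρ = (dP/dz)/g = 33.1 kPa/m / 9.8 m/s² = 33100 Pa/m / 9.8 m/s² = 3377.6 kg/m³

3380 kg/m³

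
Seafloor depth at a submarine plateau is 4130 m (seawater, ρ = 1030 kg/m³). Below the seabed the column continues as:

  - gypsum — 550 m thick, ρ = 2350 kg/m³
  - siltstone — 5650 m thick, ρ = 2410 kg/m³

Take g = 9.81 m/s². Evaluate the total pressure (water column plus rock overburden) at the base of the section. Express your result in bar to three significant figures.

seawater: 1030 kg/m³ × 9.81 m/s² × 4130 m = 4.173×10^7 Pa = 417.3 bar
gypsum: 2350 kg/m³ × 9.81 m/s² × 550 m = 1.268×10^7 Pa = 126.8 bar
siltstone: 2410 kg/m³ × 9.81 m/s² × 5650 m = 1.336×10^8 Pa = 1336 bar
Total = 417.3 + 126.8 + 1336 = 1879.9 bar

1880 bar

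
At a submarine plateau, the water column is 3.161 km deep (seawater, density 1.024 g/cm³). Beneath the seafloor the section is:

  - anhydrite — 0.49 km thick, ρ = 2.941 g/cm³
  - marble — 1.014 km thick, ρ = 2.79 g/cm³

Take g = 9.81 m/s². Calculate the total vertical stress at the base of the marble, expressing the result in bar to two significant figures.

seawater: 1024 kg/m³ × 9.81 m/s² × 3161 m = 3.175×10^7 Pa = 317.5 bar
anhydrite: 2941 kg/m³ × 9.81 m/s² × 490 m = 1.414×10^7 Pa = 141.4 bar
marble: 2790 kg/m³ × 9.81 m/s² × 1014 m = 2.775×10^7 Pa = 277.5 bar
Total = 317.5 + 141.4 + 277.5 = 736.44 bar

740 bar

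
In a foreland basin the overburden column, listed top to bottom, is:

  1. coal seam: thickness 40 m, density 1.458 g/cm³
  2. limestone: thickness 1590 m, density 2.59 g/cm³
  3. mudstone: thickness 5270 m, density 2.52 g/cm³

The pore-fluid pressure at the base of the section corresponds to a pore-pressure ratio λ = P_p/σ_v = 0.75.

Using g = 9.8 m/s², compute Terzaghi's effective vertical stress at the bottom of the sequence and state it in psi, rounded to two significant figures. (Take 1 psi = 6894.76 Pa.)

Overburden (lithostatic) stress σ_v:
coal seam: 1458 kg/m³ × 9.8 m/s² × 40 m = 5.715×10^5 Pa = 0.5715 MPa
limestone: 2590 kg/m³ × 9.8 m/s² × 1590 m = 4.036×10^7 Pa = 40.36 MPa
mudstone: 2520 kg/m³ × 9.8 m/s² × 5270 m = 1.301×10^8 Pa = 130.1 MPa
Total = 0.5715 + 40.36 + 130.1 = 171.08 MPa
Pore pressure P_p = λ·σ_v = 0.75 × 171.1 MPa = 128.3 MPa
Effective stress σ' = σ_v − P_p = 171.1 − 128.3 = 42.769 MPa = 6203.1 psi

6200 psi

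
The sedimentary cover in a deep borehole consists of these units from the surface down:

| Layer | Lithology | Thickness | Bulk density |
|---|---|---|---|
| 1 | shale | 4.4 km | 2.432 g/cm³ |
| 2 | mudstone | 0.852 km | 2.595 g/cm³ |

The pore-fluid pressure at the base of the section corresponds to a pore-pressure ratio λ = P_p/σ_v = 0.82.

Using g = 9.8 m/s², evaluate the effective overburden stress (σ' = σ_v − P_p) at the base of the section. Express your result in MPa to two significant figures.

Overburden (lithostatic) stress σ_v:
shale: 2432 kg/m³ × 9.8 m/s² × 4400 m = 1.049×10^8 Pa = 104.9 MPa
mudstone: 2595 kg/m³ × 9.8 m/s² × 852 m = 2.167×10^7 Pa = 21.67 MPa
Total = 104.9 + 21.67 = 126.54 MPa
Pore pressure P_p = λ·σ_v = 0.82 × 126.5 MPa = 103.8 MPa
Effective stress σ' = σ_v − P_p = 126.5 − 103.8 = 22.776 MPa

23 MPa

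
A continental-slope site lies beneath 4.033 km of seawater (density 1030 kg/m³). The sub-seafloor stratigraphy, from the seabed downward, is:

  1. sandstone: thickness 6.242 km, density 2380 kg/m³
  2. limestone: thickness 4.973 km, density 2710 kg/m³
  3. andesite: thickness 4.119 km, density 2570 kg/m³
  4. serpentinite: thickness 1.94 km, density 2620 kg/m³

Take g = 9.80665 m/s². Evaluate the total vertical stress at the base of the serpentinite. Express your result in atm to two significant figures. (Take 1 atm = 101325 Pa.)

4700 atm

seawater: 1030 kg/m³ × 9.80665 m/s² × 4033 m = 4.074×10^7 Pa = 402.0 atm
sandstone: 2380 kg/m³ × 9.80665 m/s² × 6242 m = 1.457×10^8 Pa = 1438 atm
limestone: 2710 kg/m³ × 9.80665 m/s² × 4973 m = 1.322×10^8 Pa = 1304 atm
andesite: 2570 kg/m³ × 9.80665 m/s² × 4119 m = 1.038×10^8 Pa = 1025 atm
serpentinite: 2620 kg/m³ × 9.80665 m/s² × 1940 m = 4.985×10^7 Pa = 491.9 atm
Total = 402.0 + 1438 + 1304 + 1025 + 491.9 = 4660.7 atm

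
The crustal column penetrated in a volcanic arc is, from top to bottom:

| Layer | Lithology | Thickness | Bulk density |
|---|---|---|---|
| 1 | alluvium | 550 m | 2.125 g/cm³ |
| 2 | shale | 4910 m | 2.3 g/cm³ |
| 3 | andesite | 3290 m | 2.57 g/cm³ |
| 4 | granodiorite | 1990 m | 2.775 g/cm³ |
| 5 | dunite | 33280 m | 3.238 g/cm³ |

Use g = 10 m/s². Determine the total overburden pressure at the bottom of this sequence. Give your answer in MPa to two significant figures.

alluvium: 2125 kg/m³ × 10 m/s² × 550 m = 1.169×10^7 Pa = 11.69 MPa
shale: 2300 kg/m³ × 10 m/s² × 4910 m = 1.129×10^8 Pa = 112.9 MPa
andesite: 2570 kg/m³ × 10 m/s² × 3290 m = 8.455×10^7 Pa = 84.55 MPa
granodiorite: 2775 kg/m³ × 10 m/s² × 1990 m = 5.522×10^7 Pa = 55.22 MPa
dunite: 3238 kg/m³ × 10 m/s² × 33280 m = 1.078×10^9 Pa = 1078 MPa
Total = 11.69 + 112.9 + 84.55 + 55.22 + 1078 = 1342.0 MPa

1300 MPa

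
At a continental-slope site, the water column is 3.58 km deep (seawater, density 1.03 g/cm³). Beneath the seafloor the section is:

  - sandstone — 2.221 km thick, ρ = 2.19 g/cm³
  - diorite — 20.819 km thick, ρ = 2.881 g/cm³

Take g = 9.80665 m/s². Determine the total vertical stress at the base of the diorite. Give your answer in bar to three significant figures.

6720 bar

seawater: 1030 kg/m³ × 9.80665 m/s² × 3580 m = 3.616×10^7 Pa = 361.6 bar
sandstone: 2190 kg/m³ × 9.80665 m/s² × 2221 m = 4.770×10^7 Pa = 477.0 bar
diorite: 2881 kg/m³ × 9.80665 m/s² × 20819 m = 5.882×10^8 Pa = 5882 bar
Total = 361.6 + 477.0 + 5882 = 6720.6 bar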